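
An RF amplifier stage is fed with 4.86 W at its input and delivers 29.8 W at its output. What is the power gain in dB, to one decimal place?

7.9 dB

For a power ratio, dB = 10·log₁₀(P₂/P₁).
10·log₁₀(29.8/4.86) = 10·log₁₀(6.132) = 7.9 dB.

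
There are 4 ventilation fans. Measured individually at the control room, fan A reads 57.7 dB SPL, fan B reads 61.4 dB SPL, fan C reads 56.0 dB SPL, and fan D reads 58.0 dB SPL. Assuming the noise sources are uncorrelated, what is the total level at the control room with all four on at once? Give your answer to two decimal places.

64.77 dB SPL

Uncorrelated sources add in intensity (power), not in dB.
L_total = 10·log₁₀(10^(57.7/10) + 10^(61.4/10) + 10^(56.0/10) + 10^(58.0/10)) = 10·log₁₀(2998000) = 64.77 dB SPL.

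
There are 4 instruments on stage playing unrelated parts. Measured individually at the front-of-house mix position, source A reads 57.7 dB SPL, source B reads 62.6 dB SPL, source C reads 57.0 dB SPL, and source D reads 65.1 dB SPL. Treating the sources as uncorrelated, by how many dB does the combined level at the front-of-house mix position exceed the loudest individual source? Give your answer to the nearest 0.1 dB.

Incoherent sources sum as intensities:
L_total = 10·log₁₀(10^(57.7/10) + 10^(62.6/10) + 10^(57.0/10) + 10^(65.1/10)) = 67.89 dB SPL.
Excess over the loudest (65.1 dB): 67.89 − 65.1 = 2.8 dB.

2.8 dB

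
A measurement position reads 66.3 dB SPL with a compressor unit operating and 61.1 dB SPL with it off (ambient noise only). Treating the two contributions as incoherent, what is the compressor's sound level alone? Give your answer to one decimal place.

Remove the background by subtracting linear intensities:
L_src = 10·log₁₀(10^(66.3/10) − 10^(61.1/10)) = 10·log₁₀(2978000) = 64.7 dB SPL.

64.7 dB SPL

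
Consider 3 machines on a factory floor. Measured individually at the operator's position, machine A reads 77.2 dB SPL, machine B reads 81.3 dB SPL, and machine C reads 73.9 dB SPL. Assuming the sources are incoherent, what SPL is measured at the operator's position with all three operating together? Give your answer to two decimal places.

Uncorrelated sources add in intensity (power), not in dB.
L_total = 10·log₁₀(10^(77.2/10) + 10^(81.3/10) + 10^(73.9/10)) = 10·log₁₀(211900000) = 83.26 dB SPL.

83.26 dB SPL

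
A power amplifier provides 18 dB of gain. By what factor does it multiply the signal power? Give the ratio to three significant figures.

63.1

Power ratio = 10^(dB/10).
10^(18/10) = 10^(1.800) = 63.1.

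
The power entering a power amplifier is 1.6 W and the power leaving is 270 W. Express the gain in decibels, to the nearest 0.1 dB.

22.3 dB

Power is a power quantity, so gain = 10·log₁₀(P_out/P_in).
10·log₁₀(270/1.6) = 10·log₁₀(168.8) = 22.3 dB.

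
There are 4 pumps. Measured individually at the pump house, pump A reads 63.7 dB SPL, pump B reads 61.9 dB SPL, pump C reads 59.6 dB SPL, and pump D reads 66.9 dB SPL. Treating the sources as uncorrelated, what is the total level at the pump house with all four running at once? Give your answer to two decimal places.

69.87 dB SPL

Add the sources as powers (linear), then convert back to dB:
L_total = 10·log₁₀(10^(63.7/10) + 10^(61.9/10) + 10^(59.6/10) + 10^(66.9/10)) = 10·log₁₀(9703000) = 69.87 dB SPL.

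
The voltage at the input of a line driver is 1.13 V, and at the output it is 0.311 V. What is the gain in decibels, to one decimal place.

For a voltage ratio, dB = 20·log₁₀(V₂/V₁).
20·log₁₀(0.311/1.13) = 20·log₁₀(0.2752) = -11.2 dB.

-11.2 dB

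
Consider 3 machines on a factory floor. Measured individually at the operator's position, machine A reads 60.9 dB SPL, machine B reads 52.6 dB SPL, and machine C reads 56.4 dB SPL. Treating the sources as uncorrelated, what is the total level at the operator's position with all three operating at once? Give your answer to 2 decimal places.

Uncorrelated sources add in intensity (power), not in dB.
L_total = 10·log₁₀(10^(60.9/10) + 10^(52.6/10) + 10^(56.4/10)) = 10·log₁₀(1849000) = 62.67 dB SPL.

62.67 dB SPL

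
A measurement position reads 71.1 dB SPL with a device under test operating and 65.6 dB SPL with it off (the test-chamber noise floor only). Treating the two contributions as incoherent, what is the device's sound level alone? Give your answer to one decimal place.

69.7 dB SPL

Subtract intensities: L_src = 10·log₁₀(10^(L_total/10) − 10^(L_bg/10)).
L_src = 10·log₁₀(10^(71.1/10) − 10^(65.6/10)) = 10·log₁₀(9252000) = 69.7 dB SPL.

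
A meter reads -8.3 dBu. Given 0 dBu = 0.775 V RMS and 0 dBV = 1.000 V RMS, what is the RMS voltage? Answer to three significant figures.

V = 0.775 V × 10^(-8.3/20).
= 0.775 × 0.3846 = 0.298 V.

0.298 V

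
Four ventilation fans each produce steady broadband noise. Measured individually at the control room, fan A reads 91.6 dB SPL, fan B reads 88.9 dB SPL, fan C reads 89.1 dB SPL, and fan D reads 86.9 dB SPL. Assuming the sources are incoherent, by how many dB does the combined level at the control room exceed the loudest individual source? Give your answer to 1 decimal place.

3.9 dB

Uncorrelated sources add in intensity (power), not in dB.
L_total = 10·log₁₀(10^(91.6/10) + 10^(88.9/10) + 10^(89.1/10) + 10^(86.9/10)) = 95.47 dB SPL.
Excess over the loudest (91.6 dB): 95.47 − 91.6 = 3.9 dB.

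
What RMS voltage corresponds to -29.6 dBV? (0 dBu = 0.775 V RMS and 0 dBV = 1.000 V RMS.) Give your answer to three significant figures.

0.0331 V

V = 1.000 V × 10^(-29.6/20).
= 1.000 × 0.03311 = 0.0331 V.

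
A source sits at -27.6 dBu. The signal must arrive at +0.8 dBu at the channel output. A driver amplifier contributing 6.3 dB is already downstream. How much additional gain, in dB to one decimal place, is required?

22.1 dB

The required make-up gain is the shortfall in the dB sum.
G = +0.8 − (-27.6) − 6.3 = 22.1 dB.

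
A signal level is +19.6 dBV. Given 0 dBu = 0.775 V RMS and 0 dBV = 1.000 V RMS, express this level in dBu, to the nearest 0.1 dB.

+21.8 dBu

The offset between the scales is 20·log₁₀(0.775/1.000) = −2.214 dB.
So dBu = +19.6 + 2.214 = +21.8 dBu.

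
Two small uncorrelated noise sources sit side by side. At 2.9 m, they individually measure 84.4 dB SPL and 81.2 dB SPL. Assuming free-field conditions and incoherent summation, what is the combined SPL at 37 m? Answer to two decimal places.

Combined at 2.9 m: 10·log₁₀(10^(84.4/10)+10^(81.2/10)) = 86.099 dB SPL.
Then apply −20·log₁₀(37/2.9) = -22.116 dB → 63.98 dB SPL.

63.98 dB SPL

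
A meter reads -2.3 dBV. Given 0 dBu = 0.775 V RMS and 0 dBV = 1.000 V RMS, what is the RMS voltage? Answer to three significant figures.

0.767 V

V = 1.000 V × 10^(-2.3/20).
= 1.000 × 0.7674 = 0.767 V.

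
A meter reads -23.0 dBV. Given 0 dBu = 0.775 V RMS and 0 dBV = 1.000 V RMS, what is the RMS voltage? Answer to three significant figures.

V = 1.000 V × 10^(-23.0/20).
= 1.000 × 0.07079 = 0.0708 V.

0.0708 V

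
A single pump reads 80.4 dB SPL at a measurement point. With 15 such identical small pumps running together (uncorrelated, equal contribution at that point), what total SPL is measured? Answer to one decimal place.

15 equal incoherent sources raise the level by 10·log₁₀(15) = 11.76 dB.
L_total = 80.4 + 11.76 = 92.2 dB SPL.

92.2 dB SPL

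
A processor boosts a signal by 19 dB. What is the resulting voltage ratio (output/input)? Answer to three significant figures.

Voltage ratio = 10^(dB/20).
10^(19/20) = 10^(0.9500) = 8.91.

8.91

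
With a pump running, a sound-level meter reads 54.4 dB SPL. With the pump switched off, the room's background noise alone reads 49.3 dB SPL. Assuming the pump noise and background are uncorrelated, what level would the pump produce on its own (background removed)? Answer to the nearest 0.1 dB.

Subtract intensities: L_src = 10·log₁₀(10^(L_total/10) − 10^(L_bg/10)).
L_src = 10·log₁₀(10^(54.4/10) − 10^(49.3/10)) = 10·log₁₀(190300) = 52.8 dB SPL.

52.8 dB SPL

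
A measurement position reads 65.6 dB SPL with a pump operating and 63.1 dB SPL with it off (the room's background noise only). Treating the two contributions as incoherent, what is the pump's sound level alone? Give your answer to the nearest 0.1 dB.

62.0 dB SPL

Background correction is a power subtraction:
L_src = 10·log₁₀(10^(65.6/10) − 10^(63.1/10)) = 10·log₁₀(1589000) = 62.0 dB SPL.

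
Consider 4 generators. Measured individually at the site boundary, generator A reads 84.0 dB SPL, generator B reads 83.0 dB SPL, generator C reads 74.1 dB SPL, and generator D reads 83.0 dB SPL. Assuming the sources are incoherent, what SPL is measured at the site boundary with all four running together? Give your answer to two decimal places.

Incoherent sources sum as intensities:
L_total = 10·log₁₀(10^(84.0/10) + 10^(83.0/10) + 10^(74.1/10) + 10^(83.0/10)) = 10·log₁₀(675900000) = 88.30 dB SPL.

88.30 dB SPL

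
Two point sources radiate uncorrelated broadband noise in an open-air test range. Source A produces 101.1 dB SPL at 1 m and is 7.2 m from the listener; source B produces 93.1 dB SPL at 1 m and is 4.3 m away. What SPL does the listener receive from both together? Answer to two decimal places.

At the listener: L_A = 101.1 − 20·log₁₀(7.2) = 83.953 dB; L_B = 93.1 − 20·log₁₀(4.3) = 80.431 dB.
Combined: 10·log₁₀(10^(83.953/10)+10^(80.431/10)) = 85.55 dB SPL.

85.55 dB SPL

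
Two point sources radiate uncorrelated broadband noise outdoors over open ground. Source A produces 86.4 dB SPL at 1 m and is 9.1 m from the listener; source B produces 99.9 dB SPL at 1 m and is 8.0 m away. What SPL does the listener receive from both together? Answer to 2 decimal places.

81.99 dB SPL

At the listener: L_A = 86.4 − 20·log₁₀(9.1) = 67.219 dB; L_B = 99.9 − 20·log₁₀(8.0) = 81.838 dB.
Combined: 10·log₁₀(10^(67.219/10)+10^(81.838/10)) = 81.99 dB SPL.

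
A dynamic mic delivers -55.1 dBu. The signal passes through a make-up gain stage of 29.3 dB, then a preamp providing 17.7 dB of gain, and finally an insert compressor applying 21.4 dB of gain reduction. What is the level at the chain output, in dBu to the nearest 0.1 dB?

Gain stages sum in dB:
-55.1 + 29.3 + 17.7 − 21.4 = -29.5 dBu.

-29.5 dBu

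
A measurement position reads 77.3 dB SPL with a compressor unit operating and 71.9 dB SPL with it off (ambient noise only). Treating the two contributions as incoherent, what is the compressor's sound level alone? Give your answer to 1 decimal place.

Remove the background by subtracting linear intensities:
L_src = 10·log₁₀(10^(77.3/10) − 10^(71.9/10)) = 10·log₁₀(38220000) = 75.8 dB SPL.

75.8 dB SPL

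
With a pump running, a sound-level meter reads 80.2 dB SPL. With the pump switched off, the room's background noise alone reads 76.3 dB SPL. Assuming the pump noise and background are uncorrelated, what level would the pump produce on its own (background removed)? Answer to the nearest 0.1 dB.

Subtract intensities: L_src = 10·log₁₀(10^(L_total/10) − 10^(L_bg/10)).
L_src = 10·log₁₀(10^(80.2/10) − 10^(76.3/10)) = 10·log₁₀(62050000) = 77.9 dB SPL.

77.9 dB SPL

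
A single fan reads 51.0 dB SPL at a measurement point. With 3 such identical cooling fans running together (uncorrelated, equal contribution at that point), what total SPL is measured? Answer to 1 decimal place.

3 equal incoherent sources raise the level by 10·log₁₀(3) = 4.77 dB.
L_total = 51.0 + 4.77 = 55.8 dB SPL.

55.8 dB SPL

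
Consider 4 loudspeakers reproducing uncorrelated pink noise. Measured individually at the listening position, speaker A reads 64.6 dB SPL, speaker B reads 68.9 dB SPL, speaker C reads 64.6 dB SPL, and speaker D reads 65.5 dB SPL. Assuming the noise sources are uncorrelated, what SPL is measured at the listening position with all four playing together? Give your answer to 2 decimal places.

Incoherent sources sum as intensities:
L_total = 10·log₁₀(10^(64.6/10) + 10^(68.9/10) + 10^(64.6/10) + 10^(65.5/10)) = 10·log₁₀(17080000) = 72.32 dB SPL.

72.32 dB SPL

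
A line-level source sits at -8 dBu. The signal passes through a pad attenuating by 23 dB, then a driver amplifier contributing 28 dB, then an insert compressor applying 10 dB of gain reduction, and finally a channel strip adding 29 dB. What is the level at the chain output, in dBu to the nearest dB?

+16 dBu

In dB, series stages simply add:
-8 − 23 + 28 − 10 + 29 = +16 dBu.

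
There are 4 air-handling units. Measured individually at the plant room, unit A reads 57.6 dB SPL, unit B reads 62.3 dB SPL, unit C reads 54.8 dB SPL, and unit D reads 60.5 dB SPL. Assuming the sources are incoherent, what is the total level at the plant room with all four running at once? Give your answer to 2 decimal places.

65.68 dB SPL

Incoherent sources sum as intensities:
L_total = 10·log₁₀(10^(57.6/10) + 10^(62.3/10) + 10^(54.8/10) + 10^(60.5/10)) = 10·log₁₀(3698000) = 65.68 dB SPL.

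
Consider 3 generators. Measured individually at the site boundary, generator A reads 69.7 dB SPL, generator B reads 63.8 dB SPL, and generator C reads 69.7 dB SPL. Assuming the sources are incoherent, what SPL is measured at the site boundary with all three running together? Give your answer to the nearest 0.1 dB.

Add the sources as powers (linear), then convert back to dB:
L_total = 10·log₁₀(10^(69.7/10) + 10^(63.8/10) + 10^(69.7/10)) = 10·log₁₀(21060000) = 73.2 dB SPL.

73.2 dB SPL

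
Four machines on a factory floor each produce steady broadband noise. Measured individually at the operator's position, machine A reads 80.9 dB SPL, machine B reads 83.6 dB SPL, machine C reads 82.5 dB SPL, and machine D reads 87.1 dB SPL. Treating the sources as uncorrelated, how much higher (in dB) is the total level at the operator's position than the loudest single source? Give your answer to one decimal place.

3.1 dB

Incoherent sources sum as intensities:
L_total = 10·log₁₀(10^(80.9/10) + 10^(83.6/10) + 10^(82.5/10) + 10^(87.1/10)) = 90.18 dB SPL.
Excess over the loudest (87.1 dB): 90.18 − 87.1 = 3.1 dB.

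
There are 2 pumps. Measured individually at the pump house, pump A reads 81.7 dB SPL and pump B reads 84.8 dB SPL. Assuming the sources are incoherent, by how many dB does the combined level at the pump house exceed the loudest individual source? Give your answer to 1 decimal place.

Incoherent sources sum as intensities:
L_total = 10·log₁₀(10^(81.7/10) + 10^(84.8/10)) = 86.53 dB SPL.
Excess over the loudest (84.8 dB): 86.53 − 84.8 = 1.7 dB.

1.7 dB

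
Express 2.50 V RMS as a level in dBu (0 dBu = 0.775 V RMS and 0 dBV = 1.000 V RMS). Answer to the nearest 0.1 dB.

dBu = 20·log₁₀(V / 0.775 V).
20·log₁₀(2.50/0.775) = +10.2 dBu.

+10.2 dBu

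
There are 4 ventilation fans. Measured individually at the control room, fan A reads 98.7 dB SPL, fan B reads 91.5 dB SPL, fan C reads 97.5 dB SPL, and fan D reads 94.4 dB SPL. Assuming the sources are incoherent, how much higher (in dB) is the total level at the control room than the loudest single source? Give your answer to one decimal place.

Uncorrelated sources add in intensity (power), not in dB.
L_total = 10·log₁₀(10^(98.7/10) + 10^(91.5/10) + 10^(97.5/10) + 10^(94.4/10)) = 102.36 dB SPL.
Excess over the loudest (98.7 dB): 102.36 − 98.7 = 3.7 dB.

3.7 dB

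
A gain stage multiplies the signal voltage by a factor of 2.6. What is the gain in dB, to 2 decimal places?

For a voltage ratio, dB = 20·log₁₀(V₂/V₁).
20·log₁₀(2.6) = 8.30 dB.

8.30 dB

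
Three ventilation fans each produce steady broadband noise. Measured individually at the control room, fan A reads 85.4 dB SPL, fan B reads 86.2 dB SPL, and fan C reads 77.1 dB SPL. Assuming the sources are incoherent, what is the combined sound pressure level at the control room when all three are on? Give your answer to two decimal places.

Uncorrelated sources add in intensity (power), not in dB.
L_total = 10·log₁₀(10^(85.4/10) + 10^(86.2/10) + 10^(77.1/10)) = 10·log₁₀(814900000) = 89.11 dB SPL.

89.11 dB SPL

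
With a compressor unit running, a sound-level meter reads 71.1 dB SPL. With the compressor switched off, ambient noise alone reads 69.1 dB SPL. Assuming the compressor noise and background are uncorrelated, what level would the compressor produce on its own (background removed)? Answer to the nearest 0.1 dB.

Subtract intensities: L_src = 10·log₁₀(10^(L_total/10) − 10^(L_bg/10)).
L_src = 10·log₁₀(10^(71.1/10) − 10^(69.1/10)) = 10·log₁₀(4754000) = 66.8 dB SPL.

66.8 dB SPL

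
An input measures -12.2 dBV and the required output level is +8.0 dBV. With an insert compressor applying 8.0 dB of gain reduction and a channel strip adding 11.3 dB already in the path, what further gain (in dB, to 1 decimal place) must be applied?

16.9 dB

The required make-up gain is the shortfall in the dB sum.
G = +8.0 − (-12.2) + 8.0 − 11.3 = 16.9 dB.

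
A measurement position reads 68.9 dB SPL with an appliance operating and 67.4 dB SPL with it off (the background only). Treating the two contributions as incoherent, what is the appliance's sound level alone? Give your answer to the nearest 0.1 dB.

63.6 dB SPL

Background correction is a power subtraction:
L_src = 10·log₁₀(10^(68.9/10) − 10^(67.4/10)) = 10·log₁₀(2267000) = 63.6 dB SPL.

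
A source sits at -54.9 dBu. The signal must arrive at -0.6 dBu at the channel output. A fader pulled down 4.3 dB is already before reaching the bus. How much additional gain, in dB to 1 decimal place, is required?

The required make-up gain is the shortfall in the dB sum.
G = -0.6 − (-54.9) + 4.3 = 58.6 dB.

58.6 dB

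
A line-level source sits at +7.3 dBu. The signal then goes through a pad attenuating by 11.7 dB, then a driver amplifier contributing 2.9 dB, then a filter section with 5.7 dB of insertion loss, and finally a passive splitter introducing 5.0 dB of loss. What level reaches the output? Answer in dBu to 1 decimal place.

In dB, series stages simply add:
+7.3 − 11.7 + 2.9 − 5.7 − 5.0 = -12.2 dBu.

-12.2 dBu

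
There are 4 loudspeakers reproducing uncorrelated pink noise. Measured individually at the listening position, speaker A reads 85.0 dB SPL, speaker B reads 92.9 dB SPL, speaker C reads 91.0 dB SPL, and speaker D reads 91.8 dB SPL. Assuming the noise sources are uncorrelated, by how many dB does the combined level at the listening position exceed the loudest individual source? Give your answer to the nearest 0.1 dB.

4.1 dB

Incoherent sources sum as intensities:
L_total = 10·log₁₀(10^(85.0/10) + 10^(92.9/10) + 10^(91.0/10) + 10^(91.8/10)) = 97.02 dB SPL.
Excess over the loudest (92.9 dB): 97.02 − 92.9 = 4.1 dB.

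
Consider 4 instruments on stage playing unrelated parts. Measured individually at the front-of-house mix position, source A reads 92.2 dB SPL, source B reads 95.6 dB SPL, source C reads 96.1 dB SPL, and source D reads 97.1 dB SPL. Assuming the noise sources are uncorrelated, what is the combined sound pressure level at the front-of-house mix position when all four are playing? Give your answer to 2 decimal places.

Uncorrelated sources add in intensity (power), not in dB.
L_total = 10·log₁₀(10^(92.2/10) + 10^(95.6/10) + 10^(96.1/10) + 10^(97.1/10)) = 10·log₁₀(14493000000) = 101.61 dB SPL.

101.61 dB SPL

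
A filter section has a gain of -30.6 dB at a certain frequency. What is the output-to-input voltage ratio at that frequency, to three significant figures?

0.0295

Voltage ratio = 10^(dB/20).
10^(-30.6/20) = 10^(-1.530) = 0.0295.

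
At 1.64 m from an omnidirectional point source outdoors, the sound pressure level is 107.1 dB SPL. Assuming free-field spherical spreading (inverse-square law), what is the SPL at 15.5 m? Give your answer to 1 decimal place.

87.6 dB SPL

Inverse-square spreading gives ΔL = −20·log₁₀(d₂/d₁).
ΔL = −20·log₁₀(15.5/1.64) = -19.51 dB, so L₂ = 107.1 + (-19.51) = 87.6 dB SPL.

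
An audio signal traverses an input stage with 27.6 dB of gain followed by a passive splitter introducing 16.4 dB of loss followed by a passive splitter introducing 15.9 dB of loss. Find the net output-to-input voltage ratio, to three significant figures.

Net gain = 27.6 + (−16.4) + (−15.9) = -4.7 dB.
Voltage ratio = 10^(-4.7/20) = 0.582.

0.582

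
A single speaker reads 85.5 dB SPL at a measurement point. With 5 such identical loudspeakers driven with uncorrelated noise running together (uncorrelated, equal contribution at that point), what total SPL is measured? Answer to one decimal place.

5 equal incoherent sources raise the level by 10·log₁₀(5) = 6.99 dB.
L_total = 85.5 + 6.99 = 92.5 dB SPL.

92.5 dB SPL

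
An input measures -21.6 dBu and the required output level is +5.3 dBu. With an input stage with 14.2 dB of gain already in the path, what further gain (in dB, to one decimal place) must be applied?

12.7 dB

The required make-up gain is the shortfall in the dB sum.
G = +5.3 − (-21.6) − 14.2 = 12.7 dB.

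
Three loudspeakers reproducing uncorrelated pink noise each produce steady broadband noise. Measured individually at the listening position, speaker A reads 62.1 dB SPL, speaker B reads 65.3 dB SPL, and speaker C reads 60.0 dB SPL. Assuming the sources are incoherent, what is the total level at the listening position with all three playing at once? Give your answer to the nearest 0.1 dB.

67.8 dB SPL

Incoherent sources sum as intensities:
L_total = 10·log₁₀(10^(62.1/10) + 10^(65.3/10) + 10^(60.0/10)) = 10·log₁₀(6010000) = 67.8 dB SPL.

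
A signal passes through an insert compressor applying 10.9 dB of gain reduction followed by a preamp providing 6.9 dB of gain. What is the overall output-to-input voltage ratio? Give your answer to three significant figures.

0.631

Net gain = (−10.9) + 6.9 = -4.0 dB.
Voltage ratio = 10^(-4.0/20) = 0.631.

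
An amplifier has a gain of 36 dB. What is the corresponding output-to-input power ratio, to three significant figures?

Power ratio = 10^(dB/10).
10^(36/10) = 10^(3.600) = 3980.

3980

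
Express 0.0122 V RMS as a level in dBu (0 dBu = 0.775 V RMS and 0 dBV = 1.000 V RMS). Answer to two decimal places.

-36.06 dBu

dBu = 20·log₁₀(V / 0.775 V).
20·log₁₀(0.0122/0.775) = -36.06 dBu.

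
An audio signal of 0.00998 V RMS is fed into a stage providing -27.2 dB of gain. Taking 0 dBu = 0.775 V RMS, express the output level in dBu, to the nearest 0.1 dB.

Input level: 20·log₁₀(0.00998/0.775) = -37.80 dBu.
Output: -37.80 − 27.2 = -65.0 dBu.

-65.0 dBu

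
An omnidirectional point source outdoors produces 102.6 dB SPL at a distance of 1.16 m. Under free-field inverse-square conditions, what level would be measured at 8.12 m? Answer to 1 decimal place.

For a point source in a free field, ΔL = −20·log₁₀(d₂/d₁).
ΔL = −20·log₁₀(8.12/1.16) = -16.90 dB, so L₂ = 102.6 + (-16.90) = 85.7 dB SPL.

85.7 dB SPL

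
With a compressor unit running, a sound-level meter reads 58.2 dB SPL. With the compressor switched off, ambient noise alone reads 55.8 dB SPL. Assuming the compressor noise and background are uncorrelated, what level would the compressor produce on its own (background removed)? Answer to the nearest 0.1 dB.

54.5 dB SPL

Background correction is a power subtraction:
L_src = 10·log₁₀(10^(58.2/10) − 10^(55.8/10)) = 10·log₁₀(280500) = 54.5 dB SPL.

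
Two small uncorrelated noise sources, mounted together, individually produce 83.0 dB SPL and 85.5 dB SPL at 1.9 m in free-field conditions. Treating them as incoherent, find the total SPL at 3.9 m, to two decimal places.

81.19 dB SPL

Combined at 1.9 m: 10·log₁₀(10^(83.0/10)+10^(85.5/10)) = 87.438 dB SPL.
Then apply −20·log₁₀(3.9/1.9) = -6.246 dB → 81.19 dB SPL.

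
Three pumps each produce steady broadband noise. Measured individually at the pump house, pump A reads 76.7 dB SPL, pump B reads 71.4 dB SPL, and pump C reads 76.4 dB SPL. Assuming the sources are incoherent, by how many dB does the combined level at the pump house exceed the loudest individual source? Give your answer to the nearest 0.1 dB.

Incoherent sources sum as intensities:
L_total = 10·log₁₀(10^(76.7/10) + 10^(71.4/10) + 10^(76.4/10)) = 80.18 dB SPL.
Excess over the loudest (76.7 dB): 80.18 − 76.7 = 3.5 dB.

3.5 dB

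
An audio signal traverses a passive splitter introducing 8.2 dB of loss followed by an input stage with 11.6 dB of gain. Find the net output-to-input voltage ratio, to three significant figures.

1.48

Net gain = (−8.2) + 11.6 = 3.4 dB.
Voltage ratio = 10^(3.4/20) = 1.48.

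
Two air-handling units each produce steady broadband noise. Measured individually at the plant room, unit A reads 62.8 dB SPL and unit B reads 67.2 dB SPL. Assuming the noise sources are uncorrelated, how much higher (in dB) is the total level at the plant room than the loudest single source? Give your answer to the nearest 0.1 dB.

1.3 dB

Uncorrelated sources add in intensity (power), not in dB.
L_total = 10·log₁₀(10^(62.8/10) + 10^(67.2/10)) = 68.55 dB SPL.
Excess over the loudest (67.2 dB): 68.55 − 67.2 = 1.3 dB.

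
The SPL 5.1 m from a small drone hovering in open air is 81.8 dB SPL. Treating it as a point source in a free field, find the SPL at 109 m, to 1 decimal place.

Free-field point source: level drops by 20·log₁₀ of the distance ratio.
ΔL = −20·log₁₀(109/5.1) = -26.60 dB, so L₂ = 81.8 + (-26.60) = 55.2 dB SPL.

55.2 dB SPL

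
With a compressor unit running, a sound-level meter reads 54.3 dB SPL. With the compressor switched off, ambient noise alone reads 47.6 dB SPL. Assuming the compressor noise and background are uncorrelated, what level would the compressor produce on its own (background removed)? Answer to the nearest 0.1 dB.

53.3 dB SPL

Remove the background by subtracting linear intensities:
L_src = 10·log₁₀(10^(54.3/10) − 10^(47.6/10)) = 10·log₁₀(211600) = 53.3 dB SPL.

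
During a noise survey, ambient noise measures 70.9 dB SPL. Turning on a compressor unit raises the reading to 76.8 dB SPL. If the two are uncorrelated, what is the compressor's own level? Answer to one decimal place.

Subtract intensities: L_src = 10·log₁₀(10^(L_total/10) − 10^(L_bg/10)).
L_src = 10·log₁₀(10^(76.8/10) − 10^(70.9/10)) = 10·log₁₀(35560000) = 75.5 dB SPL.

75.5 dB SPL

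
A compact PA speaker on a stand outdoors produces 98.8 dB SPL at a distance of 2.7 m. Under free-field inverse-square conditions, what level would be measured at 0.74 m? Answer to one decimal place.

Free-field point source: level drops by 20·log₁₀ of the distance ratio.
ΔL = −20·log₁₀(0.74/2.7) = 11.24 dB, so L₂ = 98.8 + (11.24) = 110.0 dB SPL.

110.0 dB SPL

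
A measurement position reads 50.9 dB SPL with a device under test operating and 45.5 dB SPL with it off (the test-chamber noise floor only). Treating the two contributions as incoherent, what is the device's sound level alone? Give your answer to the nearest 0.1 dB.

Remove the background by subtracting linear intensities:
L_src = 10·log₁₀(10^(50.9/10) − 10^(45.5/10)) = 10·log₁₀(87550) = 49.4 dB SPL.

49.4 dB SPL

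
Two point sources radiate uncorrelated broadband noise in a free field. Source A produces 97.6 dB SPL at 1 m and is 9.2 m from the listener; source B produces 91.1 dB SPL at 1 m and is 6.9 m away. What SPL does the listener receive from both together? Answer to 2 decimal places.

At the listener: L_A = 97.6 − 20·log₁₀(9.2) = 78.324 dB; L_B = 91.1 − 20·log₁₀(6.9) = 74.323 dB.
Combined: 10·log₁₀(10^(78.324/10)+10^(74.323/10)) = 79.78 dB SPL.

79.78 dB SPL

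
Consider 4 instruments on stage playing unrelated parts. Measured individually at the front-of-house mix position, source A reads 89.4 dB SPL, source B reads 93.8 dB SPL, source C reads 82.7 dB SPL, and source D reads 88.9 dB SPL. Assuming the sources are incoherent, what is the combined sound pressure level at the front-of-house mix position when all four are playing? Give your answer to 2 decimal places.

96.27 dB SPL

Add the sources as powers (linear), then convert back to dB:
L_total = 10·log₁₀(10^(89.4/10) + 10^(93.8/10) + 10^(82.7/10) + 10^(88.9/10)) = 10·log₁₀(4232000000) = 96.27 dB SPL.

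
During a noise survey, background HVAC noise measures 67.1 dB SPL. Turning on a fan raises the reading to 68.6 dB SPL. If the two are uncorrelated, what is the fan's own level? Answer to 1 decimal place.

Background correction is a power subtraction:
L_src = 10·log₁₀(10^(68.6/10) − 10^(67.1/10)) = 10·log₁₀(2116000) = 63.3 dB SPL.

63.3 dB SPL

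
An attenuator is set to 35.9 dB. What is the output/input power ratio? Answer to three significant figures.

Power ratio = 10^(dB/10).
10^(-35.9/10) = 10^(-3.590) = 0.000257.

0.000257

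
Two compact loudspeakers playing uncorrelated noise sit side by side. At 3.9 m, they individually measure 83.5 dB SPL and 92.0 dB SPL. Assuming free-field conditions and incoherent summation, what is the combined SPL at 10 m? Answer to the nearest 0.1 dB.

84.4 dB SPL

Combined at 3.9 m: 10·log₁₀(10^(83.5/10)+10^(92.0/10)) = 92.57 dB SPL.
Then apply −20·log₁₀(10/3.9) = -8.18 dB → 84.4 dB SPL.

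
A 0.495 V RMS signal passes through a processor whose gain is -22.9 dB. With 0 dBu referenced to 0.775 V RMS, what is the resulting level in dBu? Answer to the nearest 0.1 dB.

Input level: 20·log₁₀(0.495/0.775) = -3.89 dBu.
Output: -3.89 − 22.9 = -26.8 dBu.

-26.8 dBu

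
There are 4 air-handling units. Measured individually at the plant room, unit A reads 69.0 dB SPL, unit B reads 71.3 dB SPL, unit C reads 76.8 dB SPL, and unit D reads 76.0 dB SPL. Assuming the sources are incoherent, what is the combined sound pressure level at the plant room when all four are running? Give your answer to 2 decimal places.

Uncorrelated sources add in intensity (power), not in dB.
L_total = 10·log₁₀(10^(69.0/10) + 10^(71.3/10) + 10^(76.8/10) + 10^(76.0/10)) = 10·log₁₀(109100000) = 80.38 dB SPL.

80.38 dB SPL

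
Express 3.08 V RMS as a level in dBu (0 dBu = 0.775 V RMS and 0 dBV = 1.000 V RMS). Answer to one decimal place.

dBu = 20·log₁₀(V / 0.775 V).
20·log₁₀(3.08/0.775) = +12.0 dBu.

+12.0 dBu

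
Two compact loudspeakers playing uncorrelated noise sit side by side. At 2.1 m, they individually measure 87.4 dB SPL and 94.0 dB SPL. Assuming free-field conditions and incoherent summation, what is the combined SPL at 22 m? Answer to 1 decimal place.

Combined at 2.1 m: 10·log₁₀(10^(87.4/10)+10^(94.0/10)) = 94.86 dB SPL.
Then apply −20·log₁₀(22/2.1) = -20.40 dB → 74.5 dB SPL.

74.5 dB SPL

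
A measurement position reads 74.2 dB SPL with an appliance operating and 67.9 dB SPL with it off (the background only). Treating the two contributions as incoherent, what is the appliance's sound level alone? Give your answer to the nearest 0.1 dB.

73.0 dB SPL

Remove the background by subtracting linear intensities:
L_src = 10·log₁₀(10^(74.2/10) − 10^(67.9/10)) = 10·log₁₀(20140000) = 73.0 dB SPL.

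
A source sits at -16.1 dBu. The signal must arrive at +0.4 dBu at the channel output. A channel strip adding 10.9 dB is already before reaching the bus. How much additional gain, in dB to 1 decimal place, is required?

5.6 dB

The required make-up gain is the shortfall in the dB sum.
G = +0.4 − (-16.1) − 10.9 = 5.6 dB.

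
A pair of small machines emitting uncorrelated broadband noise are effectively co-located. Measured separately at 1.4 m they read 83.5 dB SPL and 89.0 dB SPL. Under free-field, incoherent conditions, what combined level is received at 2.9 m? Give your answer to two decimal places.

83.75 dB SPL

Combined at 1.4 m: 10·log₁₀(10^(83.5/10)+10^(89.0/10)) = 90.078 dB SPL.
Then apply −20·log₁₀(2.9/1.4) = -6.325 dB → 83.75 dB SPL.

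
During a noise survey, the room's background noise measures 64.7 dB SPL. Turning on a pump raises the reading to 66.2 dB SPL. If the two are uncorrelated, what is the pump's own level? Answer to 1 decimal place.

Background correction is a power subtraction:
L_src = 10·log₁₀(10^(66.2/10) − 10^(64.7/10)) = 10·log₁₀(1217000) = 60.9 dB SPL.

60.9 dB SPL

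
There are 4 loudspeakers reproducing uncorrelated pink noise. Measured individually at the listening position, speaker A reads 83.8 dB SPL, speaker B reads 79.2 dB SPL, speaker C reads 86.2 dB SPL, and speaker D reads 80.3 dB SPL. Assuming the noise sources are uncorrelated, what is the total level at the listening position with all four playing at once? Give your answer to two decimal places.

89.28 dB SPL

Uncorrelated sources add in intensity (power), not in dB.
L_total = 10·log₁₀(10^(83.8/10) + 10^(79.2/10) + 10^(86.2/10) + 10^(80.3/10)) = 10·log₁₀(847100000) = 89.28 dB SPL.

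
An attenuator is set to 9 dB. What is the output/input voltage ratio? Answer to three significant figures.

Voltage ratio = 10^(dB/20).
10^(-9/20) = 10^(-0.4500) = 0.355.

0.355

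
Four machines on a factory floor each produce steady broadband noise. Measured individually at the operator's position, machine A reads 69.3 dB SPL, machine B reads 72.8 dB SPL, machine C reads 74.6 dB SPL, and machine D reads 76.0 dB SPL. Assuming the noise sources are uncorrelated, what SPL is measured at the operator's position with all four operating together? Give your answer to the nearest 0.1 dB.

Uncorrelated sources add in intensity (power), not in dB.
L_total = 10·log₁₀(10^(69.3/10) + 10^(72.8/10) + 10^(74.6/10) + 10^(76.0/10)) = 10·log₁₀(96220000) = 79.8 dB SPL.

79.8 dB SPL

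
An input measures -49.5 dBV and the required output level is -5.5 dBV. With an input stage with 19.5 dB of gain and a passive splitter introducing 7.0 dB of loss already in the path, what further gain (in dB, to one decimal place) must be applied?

31.5 dB

The required make-up gain is the shortfall in the dB sum.
G = -5.5 − (-49.5) − 19.5 + 7.0 = 31.5 dB.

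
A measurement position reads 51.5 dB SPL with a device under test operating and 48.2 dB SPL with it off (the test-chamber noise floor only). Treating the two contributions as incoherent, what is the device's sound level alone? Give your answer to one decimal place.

48.8 dB SPL

Background correction is a power subtraction:
L_src = 10·log₁₀(10^(51.5/10) − 10^(48.2/10)) = 10·log₁₀(75180) = 48.8 dB SPL.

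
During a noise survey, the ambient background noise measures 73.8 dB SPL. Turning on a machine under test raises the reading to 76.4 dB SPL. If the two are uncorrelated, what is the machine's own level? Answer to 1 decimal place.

72.9 dB SPL

Subtract intensities: L_src = 10·log₁₀(10^(L_total/10) − 10^(L_bg/10)).
L_src = 10·log₁₀(10^(76.4/10) − 10^(73.8/10)) = 10·log₁₀(19660000) = 72.9 dB SPL.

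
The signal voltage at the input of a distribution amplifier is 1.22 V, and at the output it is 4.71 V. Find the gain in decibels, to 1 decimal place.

Voltage ratio → dB uses the 20·log₁₀ form:
20·log₁₀(4.71/1.22) = 20·log₁₀(3.861) = 11.7 dB.

11.7 dB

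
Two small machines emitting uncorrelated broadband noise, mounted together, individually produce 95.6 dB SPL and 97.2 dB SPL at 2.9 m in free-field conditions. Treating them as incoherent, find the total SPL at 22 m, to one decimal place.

Combined at 2.9 m: 10·log₁₀(10^(95.6/10)+10^(97.2/10)) = 99.48 dB SPL.
Then apply −20·log₁₀(22/2.9) = -17.60 dB → 81.9 dB SPL.

81.9 dB SPL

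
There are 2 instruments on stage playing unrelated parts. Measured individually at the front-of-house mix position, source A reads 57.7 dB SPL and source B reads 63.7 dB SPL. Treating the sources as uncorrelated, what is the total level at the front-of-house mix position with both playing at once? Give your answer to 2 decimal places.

Incoherent sources sum as intensities:
L_total = 10·log₁₀(10^(57.7/10) + 10^(63.7/10)) = 10·log₁₀(2933000) = 64.67 dB SPL.

64.67 dB SPL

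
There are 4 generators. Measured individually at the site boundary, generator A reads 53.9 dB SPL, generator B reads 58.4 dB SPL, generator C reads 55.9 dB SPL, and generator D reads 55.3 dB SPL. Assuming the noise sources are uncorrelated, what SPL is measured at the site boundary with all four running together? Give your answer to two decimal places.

Uncorrelated sources add in intensity (power), not in dB.
L_total = 10·log₁₀(10^(53.9/10) + 10^(58.4/10) + 10^(55.9/10) + 10^(55.3/10)) = 10·log₁₀(1665000) = 62.21 dB SPL.

62.21 dB SPL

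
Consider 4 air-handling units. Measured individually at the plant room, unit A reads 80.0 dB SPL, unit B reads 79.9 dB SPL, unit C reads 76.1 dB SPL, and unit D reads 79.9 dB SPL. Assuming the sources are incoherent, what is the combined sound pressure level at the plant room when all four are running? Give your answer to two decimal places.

85.27 dB SPL

Add the sources as powers (linear), then convert back to dB:
L_total = 10·log₁₀(10^(80.0/10) + 10^(79.9/10) + 10^(76.1/10) + 10^(79.9/10)) = 10·log₁₀(336200000) = 85.27 dB SPL.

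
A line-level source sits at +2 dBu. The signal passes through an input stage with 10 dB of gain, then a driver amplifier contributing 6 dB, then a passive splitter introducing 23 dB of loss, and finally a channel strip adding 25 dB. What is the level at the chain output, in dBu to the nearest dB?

+20 dBu

Cascaded gains and losses add directly in dB.
+2 + 10 + 6 − 23 + 25 = +20 dBu.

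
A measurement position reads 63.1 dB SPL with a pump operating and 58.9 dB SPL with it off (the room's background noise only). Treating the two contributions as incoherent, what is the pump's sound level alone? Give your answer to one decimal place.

Remove the background by subtracting linear intensities:
L_src = 10·log₁₀(10^(63.1/10) − 10^(58.9/10)) = 10·log₁₀(1265000) = 61.0 dB SPL.

61.0 dB SPL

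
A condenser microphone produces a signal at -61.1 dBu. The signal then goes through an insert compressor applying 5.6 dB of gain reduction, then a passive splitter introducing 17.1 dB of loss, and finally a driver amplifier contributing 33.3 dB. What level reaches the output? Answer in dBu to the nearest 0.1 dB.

In dB, series stages simply add:
-61.1 − 5.6 − 17.1 + 33.3 = -50.5 dBu.

-50.5 dBu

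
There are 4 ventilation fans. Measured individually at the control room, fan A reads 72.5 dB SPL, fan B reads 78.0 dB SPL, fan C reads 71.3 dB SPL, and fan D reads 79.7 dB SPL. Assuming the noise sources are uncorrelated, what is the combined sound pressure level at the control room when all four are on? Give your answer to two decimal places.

Uncorrelated sources add in intensity (power), not in dB.
L_total = 10·log₁₀(10^(72.5/10) + 10^(78.0/10) + 10^(71.3/10) + 10^(79.7/10)) = 10·log₁₀(187700000) = 82.73 dB SPL.

82.73 dB SPL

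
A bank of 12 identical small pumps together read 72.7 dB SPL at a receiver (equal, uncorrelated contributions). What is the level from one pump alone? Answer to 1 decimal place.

12 equal incoherent sources add 10·log₁₀(12) = 10.79 dB over one source.
L_one = 72.7 − 10.79 = 61.9 dB SPL.

61.9 dB SPL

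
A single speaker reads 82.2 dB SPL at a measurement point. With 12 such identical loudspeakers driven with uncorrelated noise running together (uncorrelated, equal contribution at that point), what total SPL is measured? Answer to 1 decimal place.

93.0 dB SPL

12 equal incoherent sources raise the level by 10·log₁₀(12) = 10.79 dB.
L_total = 82.2 + 10.79 = 93.0 dB SPL.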